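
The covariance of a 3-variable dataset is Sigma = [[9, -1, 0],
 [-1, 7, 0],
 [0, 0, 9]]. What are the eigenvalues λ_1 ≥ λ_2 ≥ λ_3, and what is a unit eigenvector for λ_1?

Step 1 — characteristic polynomial p(λ) = det(λI - Sigma) = λ³ - tr·λ² + c_1·λ - det, where tr = trace, c_1 = sum of the principal 2×2 minors, det = det(Sigma):
  tr = 9 + 7 + 9 = 25,
  c_1 = (9·7 - (-1)²) + (9·9 - (0)²) + (7·9 - (0)²) = 62 + 81 + 63 = 206,
  det = 9·(7·9 - (0)²) - (-1)·((-1)·9 - (0)·(0)) + (0)·((-1)·(0) - 7·(0)) = 9·(63) - (-1)·(-9) + (0)·(0) = 558.
  So p(λ) = λ³ - 25λ² + 206λ - 558.
Step 2 — look for an integer root (rational root theorem: any rational root is an integer divisor of 558). Testing λ = 9:
  p(9) = 729 - 2025 + 1854 - 558 = 0  ✓
  Dividing out (λ - 9): p(λ) = (λ - 9)(λ² - 16λ + 62).
Step 3 — remaining eigenvalues from the quadratic λ² - 16λ + 62 = 0:
  Δ = 16² - 4·62 = 256 - 248 = 8,  λ = (16 ± √8)/2 = (16 ± 2.8284)/2 ≈ 9.4142 or 6.5858.
  Sorted: λ_1 = 9.4142,  λ_2 = 9,  λ_3 = 6.5858  (check: sum = 25 = tr ✓).

Step 4 — unit eigenvector for λ_1 ≈ 9.4142: v spans the null space of (Sigma - λ_1 I), whose rows are
  r_1 = (-0.4142, -1, 0),  r_2 = (-1, -2.4142, 0),  r_3 = (0, 0, -0.4142).
  v is orthogonal to every row, so take v ∝ r_1 × r_3 = ((-1)·(-0.4142) - (0)·(0), (0)·(0) - (-0.4142)·(-0.4142), (-0.4142)·(0) - (-1)·(0)) ≈ (0.4142, -0.1716, 0).
  Let u = (0.4142, -0.1716, 0).
  ||u|| = √((0.4142)² + (-0.1716)² + (0)²) = √(0.201) ≈ 0.4483,  v_1 = u/||u|| ≈ (0.9239, -0.3827, 0) (||v_1|| = 1).

λ_1 = 9.4142,  λ_2 = 9,  λ_3 = 6.5858;  v_1 ≈ (0.9239, -0.3827, 0)


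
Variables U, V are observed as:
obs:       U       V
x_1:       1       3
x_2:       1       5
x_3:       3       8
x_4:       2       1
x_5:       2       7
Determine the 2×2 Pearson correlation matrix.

Step 1 — column means:
  mean(U) = (1 + 1 + 3 + 2 + 2) / 5 = 9/5 = 1.8
  mean(V) = (3 + 5 + 8 + 1 + 7) / 5 = 24/5 = 4.8

Step 2 — sample variances and covariances s[i,j] = (1/(n-1)) · Σ_k (x_{k,i} - mean_i) · (x_{k,j} - mean_j), with n-1 = 4:
  s[U,U] = ((-0.8)·(-0.8) + (-0.8)·(-0.8) + (1.2)·(1.2) + (0.2)·(0.2) + (0.2)·(0.2)) / 4 = 2.8/4 = 0.7
  s[U,V] = ((-0.8)·(-1.8) + (-0.8)·(0.2) + (1.2)·(3.2) + (0.2)·(-3.8) + (0.2)·(2.2)) / 4 = 4.8/4 = 1.2
  s[V,V] = ((-1.8)·(-1.8) + (0.2)·(0.2) + (3.2)·(3.2) + (-3.8)·(-3.8) + (2.2)·(2.2)) / 4 = 32.8/4 = 8.2
  Sample standard deviations s_i = √(s[i,i]):
  s(U) = √(0.7) = 0.8367
  s(V) = √(8.2) = 2.8636

Step 3 — r_{ij} = s_{ij} / (s_i · s_j):
  r[U,U] = 1 (diagonal).
  r[U,V] = 1.2 / (0.8367 · 2.8636) = 1.2 / 2.3958 = 0.5009
  r[V,V] = 1 (diagonal).

R is symmetric with unit diagonal. Assembling:

R = [[1, 0.5009],
 [0.5009, 1]]


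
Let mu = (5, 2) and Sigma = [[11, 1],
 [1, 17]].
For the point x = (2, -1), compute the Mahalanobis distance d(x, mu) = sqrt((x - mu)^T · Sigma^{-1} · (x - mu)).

Step 1 — centre the observation: (x - mu) = (-3, -3).

Step 2 — invert Sigma. det(Sigma) = 11·17 - (1)² = 186.
  Sigma^{-1} = (1/det) · [[d, -b], [-b, a]] = [[0.0914, -0.0054],
 [-0.0054, 0.0591]].

Step 3 — form the quadratic (x - mu)^T · Sigma^{-1} · (x - mu):
  Sigma^{-1} · (x - mu) = (-0.2581, -0.1613).
  (x - mu)^T · [Sigma^{-1} · (x - mu)] = (-3)·(-0.2581) + (-3)·(-0.1613) = 1.2581.

Step 4 — take square root: d = √(1.2581) ≈ 1.1216.

d(x, mu) = √(1.2581) ≈ 1.1216


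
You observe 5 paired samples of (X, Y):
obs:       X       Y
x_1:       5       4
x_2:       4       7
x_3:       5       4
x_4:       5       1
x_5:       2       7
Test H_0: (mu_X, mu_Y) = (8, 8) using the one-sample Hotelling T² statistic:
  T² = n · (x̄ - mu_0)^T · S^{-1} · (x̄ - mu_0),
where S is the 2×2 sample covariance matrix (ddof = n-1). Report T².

Step 1 — sample mean vector:
  mean(X) = (5 + 4 + 5 + 5 + 2) / 5 = 21/5 = 4.2
  mean(Y) = (4 + 7 + 4 + 1 + 7) / 5 = 23/5 = 4.6
  x̄ = (4.2, 4.6),  deviation x̄ - mu_0 = (4.2, 4.6) - (8, 8) = (-3.8, -3.4).

Step 2 — sample covariance matrix, S[i,j] = (1/(n-1)) · Σ_k (x_{k,i} - mean_i) · (x_{k,j} - mean_j), divisor n-1 = 4:
  S[X,X] = ((0.8)·(0.8) + (-0.2)·(-0.2) + (0.8)·(0.8) + (0.8)·(0.8) + (-2.2)·(-2.2)) / 4 = 6.8/4 = 1.7
  S[X,Y] = ((0.8)·(-0.6) + (-0.2)·(2.4) + (0.8)·(-0.6) + (0.8)·(-3.6) + (-2.2)·(2.4)) / 4 = -9.6/4 = -2.4
  S[Y,Y] = ((-0.6)·(-0.6) + (2.4)·(2.4) + (-0.6)·(-0.6) + (-3.6)·(-3.6) + (2.4)·(2.4)) / 4 = 25.2/4 = 6.3
  S = [[1.7, -2.4],
 [-2.4, 6.3]].

Step 3 — invert S. det(S) = 1.7·6.3 - (-2.4)² = 4.95.
  S^{-1} = (1/det) · [[d, -b], [-b, a]] = [[1.2727, 0.4848],
 [0.4848, 0.3434]].

Step 4 — quadratic form (x̄ - mu_0)^T · S^{-1} · (x̄ - mu_0):
  S^{-1} · (x̄ - mu_0) = (-6.4848, -3.0101),
  (x̄ - mu_0)^T · [...] = (-3.8)·(-6.4848) + (-3.4)·(-3.0101) = 34.8768.

Step 5 — scale by n: T² = 5 · 34.8768 = 174.3838.

T² ≈ 174.3838


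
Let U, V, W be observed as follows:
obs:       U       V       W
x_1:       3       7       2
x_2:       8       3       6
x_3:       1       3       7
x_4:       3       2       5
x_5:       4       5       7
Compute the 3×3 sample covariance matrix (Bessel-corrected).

Step 1 — column means:
  mean(U) = (3 + 8 + 1 + 3 + 4) / 5 = 19/5 = 3.8
  mean(V) = (7 + 3 + 3 + 2 + 5) / 5 = 20/5 = 4
  mean(W) = (2 + 6 + 7 + 5 + 7) / 5 = 27/5 = 5.4

Step 2 — sample covariance S[i,j] = (1/(n-1)) · Σ_k (x_{k,i} - mean_i) · (x_{k,j} - mean_j), with n-1 = 4.
  S[U,U] = ((-0.8)·(-0.8) + (4.2)·(4.2) + (-2.8)·(-2.8) + (-0.8)·(-0.8) + (0.2)·(0.2)) / 4 = 26.8/4 = 6.7
  S[U,V] = ((-0.8)·(3) + (4.2)·(-1) + (-2.8)·(-1) + (-0.8)·(-2) + (0.2)·(1)) / 4 = -2/4 = -0.5
  S[U,W] = ((-0.8)·(-3.4) + (4.2)·(0.6) + (-2.8)·(1.6) + (-0.8)·(-0.4) + (0.2)·(1.6)) / 4 = 1.4/4 = 0.35
  S[V,V] = ((3)·(3) + (-1)·(-1) + (-1)·(-1) + (-2)·(-2) + (1)·(1)) / 4 = 16/4 = 4
  S[V,W] = ((3)·(-3.4) + (-1)·(0.6) + (-1)·(1.6) + (-2)·(-0.4) + (1)·(1.6)) / 4 = -10/4 = -2.5
  S[W,W] = ((-3.4)·(-3.4) + (0.6)·(0.6) + (1.6)·(1.6) + (-0.4)·(-0.4) + (1.6)·(1.6)) / 4 = 17.2/4 = 4.3

S is symmetric (S[j,i] = S[i,j]). Assembling:

S = [[6.7, -0.5, 0.35],
 [-0.5, 4, -2.5],
 [0.35, -2.5, 4.3]]


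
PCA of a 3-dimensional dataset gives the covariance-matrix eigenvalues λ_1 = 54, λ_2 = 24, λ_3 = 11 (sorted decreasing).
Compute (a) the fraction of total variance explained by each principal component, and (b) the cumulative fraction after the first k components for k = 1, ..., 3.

Step 1 — total variance = trace(Sigma) = Σ λ_i = 54 + 24 + 11 = 89.

Step 2 — fraction explained by component i = λ_i / Σ λ:
  PC1: 54/89 = 0.6067
  PC2: 24/89 = 0.2697
  PC3: 11/89 = 0.1236

Step 3 — cumulative fraction after k components = (λ_1 + ... + λ_k) / Σ λ:
  k = 1: 54/89 = 0.6067
  k = 2: (54 + 24)/89 = 78/89 = 0.8764
  k = 3: (54 + 24 + 11)/89 = 89/89 = 1

Summary (fraction, with percent):

explained: PC1 0.6067 (60.67%), PC2 0.2697 (26.97%), PC3 0.1236 (12.36%);  cumulative: 0.6067, 0.8764, 1


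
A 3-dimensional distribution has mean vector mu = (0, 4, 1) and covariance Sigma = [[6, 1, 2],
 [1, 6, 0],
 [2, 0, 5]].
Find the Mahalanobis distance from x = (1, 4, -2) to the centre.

Step 1 — centre the observation: (x - mu) = (1, 0, -3).

Step 2 — invert Sigma (cofactor / det for 3×3, or solve directly):
  Sigma^{-1} = [[0.1987, -0.0331, -0.0795],
 [-0.0331, 0.1722, 0.0132],
 [-0.0795, 0.0132, 0.2318]].

Step 3 — form the quadratic (x - mu)^T · Sigma^{-1} · (x - mu):
  Sigma^{-1} · (x - mu) = (0.4371, -0.0728, -0.7748).
  (x - mu)^T · [Sigma^{-1} · (x - mu)] = (1)·(0.4371) + (0)·(-0.0728) + (-3)·(-0.7748) = 2.7616.

Step 4 — take square root: d = √(2.7616) ≈ 1.6618.

d(x, mu) = √(2.7616) ≈ 1.6618


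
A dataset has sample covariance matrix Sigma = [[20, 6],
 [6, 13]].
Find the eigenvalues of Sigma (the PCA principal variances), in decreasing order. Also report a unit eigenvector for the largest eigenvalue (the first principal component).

Step 1 — characteristic polynomial of 2×2 Sigma:
  det(Sigma - λI) = λ² - trace · λ + det = 0.
  trace = 20 + 13 = 33, det = 20·13 - (6)² = 224.
Step 2 — discriminant:
  Δ = trace² - 4·det = 1089 - 896 = 193.
Step 3 — eigenvalues:
  λ = (trace ± √Δ)/2 = (33 ± 13.8924)/2,
  λ_1 = 23.4462,  λ_2 = 9.5538.

Step 4 — unit eigenvector for λ_1: solve (Sigma - λ_1 I)v = 0. First row:
  (20 - 23.4462)·v_x + (6)·v_y = 0, i.e. (-3.4462)·v_x + (6)·v_y = 0,
  so v ∝ (b, λ_1 - a) = (6, 3.4462) = u.
  ||u|| = √((6)² + (3.4462)²) = √(47.8764) ≈ 6.9193,
  v_1 = u/||u|| ≈ (0.8671, 0.4981) (||v_1|| = 1).

λ_1 = 23.4462,  λ_2 = 9.5538;  v_1 ≈ (0.8671, 0.4981)


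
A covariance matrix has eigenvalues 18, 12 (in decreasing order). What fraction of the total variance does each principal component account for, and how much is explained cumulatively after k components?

Step 1 — total variance = trace(Sigma) = Σ λ_i = 18 + 12 = 30.

Step 2 — fraction explained by component i = λ_i / Σ λ:
  PC1: 18/30 = 0.6
  PC2: 12/30 = 0.4

Step 3 — cumulative fraction after k components = (λ_1 + ... + λ_k) / Σ λ:
  k = 1: 18/30 = 0.6
  k = 2: (18 + 12)/30 = 30/30 = 1

Summary (fraction, with percent):

explained: PC1 0.6 (60%), PC2 0.4 (40%);  cumulative: 0.6, 1


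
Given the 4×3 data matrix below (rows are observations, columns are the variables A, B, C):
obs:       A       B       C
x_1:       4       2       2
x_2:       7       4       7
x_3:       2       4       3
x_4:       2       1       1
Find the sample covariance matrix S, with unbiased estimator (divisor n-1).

Step 1 — column means:
  mean(A) = (4 + 7 + 2 + 2) / 4 = 15/4 = 3.75
  mean(B) = (2 + 4 + 4 + 1) / 4 = 11/4 = 2.75
  mean(C) = (2 + 7 + 3 + 1) / 4 = 13/4 = 3.25

Step 2 — sample covariance S[i,j] = (1/(n-1)) · Σ_k (x_{k,i} - mean_i) · (x_{k,j} - mean_j), with n-1 = 3.
  S[A,A] = ((0.25)·(0.25) + (3.25)·(3.25) + (-1.75)·(-1.75) + (-1.75)·(-1.75)) / 3 = 16.75/3 = 5.5833
  S[A,B] = ((0.25)·(-0.75) + (3.25)·(1.25) + (-1.75)·(1.25) + (-1.75)·(-1.75)) / 3 = 4.75/3 = 1.5833
  S[A,C] = ((0.25)·(-1.25) + (3.25)·(3.75) + (-1.75)·(-0.25) + (-1.75)·(-2.25)) / 3 = 16.25/3 = 5.4167
  S[B,B] = ((-0.75)·(-0.75) + (1.25)·(1.25) + (1.25)·(1.25) + (-1.75)·(-1.75)) / 3 = 6.75/3 = 2.25
  S[B,C] = ((-0.75)·(-1.25) + (1.25)·(3.75) + (1.25)·(-0.25) + (-1.75)·(-2.25)) / 3 = 9.25/3 = 3.0833
  S[C,C] = ((-1.25)·(-1.25) + (3.75)·(3.75) + (-0.25)·(-0.25) + (-2.25)·(-2.25)) / 3 = 20.75/3 = 6.9167

S is symmetric (S[j,i] = S[i,j]). Assembling:

S = [[5.5833, 1.5833, 5.4167],
 [1.5833, 2.25, 3.0833],
 [5.4167, 3.0833, 6.9167]]


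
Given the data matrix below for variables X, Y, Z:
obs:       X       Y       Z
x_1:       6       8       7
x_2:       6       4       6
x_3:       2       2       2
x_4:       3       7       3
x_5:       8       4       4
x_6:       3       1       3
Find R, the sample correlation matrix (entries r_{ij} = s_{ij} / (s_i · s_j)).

Step 1 — column means:
  mean(X) = (6 + 6 + 2 + 3 + 8 + 3) / 6 = 28/6 = 4.6667
  mean(Y) = (8 + 4 + 2 + 7 + 4 + 1) / 6 = 26/6 = 4.3333
  mean(Z) = (7 + 6 + 2 + 3 + 4 + 3) / 6 = 25/6 = 4.1667

Step 2 — sample variances and covariances s[i,j] = (1/(n-1)) · Σ_k (x_{k,i} - mean_i) · (x_{k,j} - mean_j), with n-1 = 5:
  s[X,X] = ((1.3333)·(1.3333) + (1.3333)·(1.3333) + (-2.6667)·(-2.6667) + (-1.6667)·(-1.6667) + (3.3333)·(3.3333) + (-1.6667)·(-1.6667)) / 5 = 27.3333/5 = 5.4667
  s[X,Y] = ((1.3333)·(3.6667) + (1.3333)·(-0.3333) + (-2.6667)·(-2.3333) + (-1.6667)·(2.6667) + (3.3333)·(-0.3333) + (-1.6667)·(-3.3333)) / 5 = 10.6667/5 = 2.1333
  s[X,Z] = ((1.3333)·(2.8333) + (1.3333)·(1.8333) + (-2.6667)·(-2.1667) + (-1.6667)·(-1.1667) + (3.3333)·(-0.1667) + (-1.6667)·(-1.1667)) / 5 = 15.3333/5 = 3.0667
  s[Y,Y] = ((3.6667)·(3.6667) + (-0.3333)·(-0.3333) + (-2.3333)·(-2.3333) + (2.6667)·(2.6667) + (-0.3333)·(-0.3333) + (-3.3333)·(-3.3333)) / 5 = 37.3333/5 = 7.4667
  s[Y,Z] = ((3.6667)·(2.8333) + (-0.3333)·(1.8333) + (-2.3333)·(-2.1667) + (2.6667)·(-1.1667) + (-0.3333)·(-0.1667) + (-3.3333)·(-1.1667)) / 5 = 15.6667/5 = 3.1333
  s[Z,Z] = ((2.8333)·(2.8333) + (1.8333)·(1.8333) + (-2.1667)·(-2.1667) + (-1.1667)·(-1.1667) + (-0.1667)·(-0.1667) + (-1.1667)·(-1.1667)) / 5 = 18.8333/5 = 3.7667
  Sample standard deviations s_i = √(s[i,i]):
  s(X) = √(5.4667) = 2.3381
  s(Y) = √(7.4667) = 2.7325
  s(Z) = √(3.7667) = 1.9408

Step 3 — r_{ij} = s_{ij} / (s_i · s_j):
  r[X,X] = 1 (diagonal).
  r[X,Y] = 2.1333 / (2.3381 · 2.7325) = 2.1333 / 6.3889 = 0.3339
  r[X,Z] = 3.0667 / (2.3381 · 1.9408) = 3.0667 / 4.5377 = 0.6758
  r[Y,Y] = 1 (diagonal).
  r[Y,Z] = 3.1333 / (2.7325 · 1.9408) = 3.1333 / 5.3032 = 0.5908
  r[Z,Z] = 1 (diagonal).

R is symmetric with unit diagonal. Assembling:

R = [[1, 0.3339, 0.6758],
 [0.3339, 1, 0.5908],
 [0.6758, 0.5908, 1]]


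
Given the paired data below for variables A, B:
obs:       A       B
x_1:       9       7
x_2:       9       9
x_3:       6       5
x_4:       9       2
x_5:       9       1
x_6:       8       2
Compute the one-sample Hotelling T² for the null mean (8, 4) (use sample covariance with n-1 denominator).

Step 1 — sample mean vector:
  mean(A) = (9 + 9 + 6 + 9 + 9 + 8) / 6 = 50/6 = 8.3333
  mean(B) = (7 + 9 + 5 + 2 + 1 + 2) / 6 = 26/6 = 4.3333
  x̄ = (8.3333, 4.3333),  deviation x̄ - mu_0 = (8.3333, 4.3333) - (8, 4) = (0.3333, 0.3333).

Step 2 — sample covariance matrix, S[i,j] = (1/(n-1)) · Σ_k (x_{k,i} - mean_i) · (x_{k,j} - mean_j), divisor n-1 = 5:
  S[A,A] = ((0.6667)·(0.6667) + (0.6667)·(0.6667) + (-2.3333)·(-2.3333) + (0.6667)·(0.6667) + (0.6667)·(0.6667) + (-0.3333)·(-0.3333)) / 5 = 7.3333/5 = 1.4667
  S[A,B] = ((0.6667)·(2.6667) + (0.6667)·(4.6667) + (-2.3333)·(0.6667) + (0.6667)·(-2.3333) + (0.6667)·(-3.3333) + (-0.3333)·(-2.3333)) / 5 = 0.3333/5 = 0.0667
  S[B,B] = ((2.6667)·(2.6667) + (4.6667)·(4.6667) + (0.6667)·(0.6667) + (-2.3333)·(-2.3333) + (-3.3333)·(-3.3333) + (-2.3333)·(-2.3333)) / 5 = 51.3333/5 = 10.2667
  S = [[1.4667, 0.0667],
 [0.0667, 10.2667]].

Step 3 — invert S. det(S) = 1.4667·10.2667 - (0.0667)² = 15.0533.
  S^{-1} = (1/det) · [[d, -b], [-b, a]] = [[0.682, -0.0044],
 [-0.0044, 0.0974]].

Step 4 — quadratic form (x̄ - mu_0)^T · S^{-1} · (x̄ - mu_0):
  S^{-1} · (x̄ - mu_0) = (0.2259, 0.031),
  (x̄ - mu_0)^T · [...] = (0.3333)·(0.2259) + (0.3333)·(0.031) = 0.0856.

Step 5 — scale by n: T² = 6 · 0.0856 = 0.5137.

T² ≈ 0.5137


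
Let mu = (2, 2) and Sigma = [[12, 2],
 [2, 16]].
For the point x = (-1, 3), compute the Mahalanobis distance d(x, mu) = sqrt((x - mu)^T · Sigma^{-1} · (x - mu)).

Step 1 — centre the observation: (x - mu) = (-3, 1).

Step 2 — invert Sigma. det(Sigma) = 12·16 - (2)² = 188.
  Sigma^{-1} = (1/det) · [[d, -b], [-b, a]] = [[0.0851, -0.0106],
 [-0.0106, 0.0638]].

Step 3 — form the quadratic (x - mu)^T · Sigma^{-1} · (x - mu):
  Sigma^{-1} · (x - mu) = (-0.266, 0.0957).
  (x - mu)^T · [Sigma^{-1} · (x - mu)] = (-3)·(-0.266) + (1)·(0.0957) = 0.8936.

Step 4 — take square root: d = √(0.8936) ≈ 0.9453.

d(x, mu) = √(0.8936) ≈ 0.9453


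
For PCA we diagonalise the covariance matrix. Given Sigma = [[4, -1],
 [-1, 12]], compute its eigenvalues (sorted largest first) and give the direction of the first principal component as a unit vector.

Step 1 — characteristic polynomial of 2×2 Sigma:
  det(Sigma - λI) = λ² - trace · λ + det = 0.
  trace = 4 + 12 = 16, det = 4·12 - (-1)² = 47.
Step 2 — discriminant:
  Δ = trace² - 4·det = 256 - 188 = 68.
Step 3 — eigenvalues:
  λ = (trace ± √Δ)/2 = (16 ± 8.2462)/2,
  λ_1 = 12.1231,  λ_2 = 3.8769.

Step 4 — unit eigenvector for λ_1: solve (Sigma - λ_1 I)v = 0. First row:
  (4 - 12.1231)·v_x + (-1)·v_y = 0, i.e. (-8.1231)·v_x + (-1)·v_y = 0,
  so v ∝ (b, λ_1 - a) = (-1, 8.1231); multiply by -1 so the first entry is positive: u = (1, -8.1231).
  ||u|| = √((1)² + (-8.1231)²) = √(66.9848) ≈ 8.1844,
  v_1 = u/||u|| ≈ (0.1222, -0.9925) (||v_1|| = 1).

λ_1 = 12.1231,  λ_2 = 3.8769;  v_1 ≈ (0.1222, -0.9925)


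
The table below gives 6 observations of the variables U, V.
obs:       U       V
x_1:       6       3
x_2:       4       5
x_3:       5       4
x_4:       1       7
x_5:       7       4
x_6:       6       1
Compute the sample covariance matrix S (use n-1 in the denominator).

Step 1 — column means:
  mean(U) = (6 + 4 + 5 + 1 + 7 + 6) / 6 = 29/6 = 4.8333
  mean(V) = (3 + 5 + 4 + 7 + 4 + 1) / 6 = 24/6 = 4

Step 2 — sample covariance S[i,j] = (1/(n-1)) · Σ_k (x_{k,i} - mean_i) · (x_{k,j} - mean_j), with n-1 = 5.
  S[U,U] = ((1.1667)·(1.1667) + (-0.8333)·(-0.8333) + (0.1667)·(0.1667) + (-3.8333)·(-3.8333) + (2.1667)·(2.1667) + (1.1667)·(1.1667)) / 5 = 22.8333/5 = 4.5667
  S[U,V] = ((1.1667)·(-1) + (-0.8333)·(1) + (0.1667)·(0) + (-3.8333)·(3) + (2.1667)·(0) + (1.1667)·(-3)) / 5 = -17/5 = -3.4
  S[V,V] = ((-1)·(-1) + (1)·(1) + (0)·(0) + (3)·(3) + (0)·(0) + (-3)·(-3)) / 5 = 20/5 = 4

S is symmetric (S[j,i] = S[i,j]). Assembling:

S = [[4.5667, -3.4],
 [-3.4, 4]]


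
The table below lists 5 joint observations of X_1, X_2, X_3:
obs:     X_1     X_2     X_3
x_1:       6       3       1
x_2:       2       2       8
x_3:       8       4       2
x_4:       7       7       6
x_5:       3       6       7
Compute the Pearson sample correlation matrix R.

Step 1 — column means:
  mean(X_1) = (6 + 2 + 8 + 7 + 3) / 5 = 26/5 = 5.2
  mean(X_2) = (3 + 2 + 4 + 7 + 6) / 5 = 22/5 = 4.4
  mean(X_3) = (1 + 8 + 2 + 6 + 7) / 5 = 24/5 = 4.8

Step 2 — sample variances and covariances s[i,j] = (1/(n-1)) · Σ_k (x_{k,i} - mean_i) · (x_{k,j} - mean_j), with n-1 = 4:
  s[X_1,X_1] = ((0.8)·(0.8) + (-3.2)·(-3.2) + (2.8)·(2.8) + (1.8)·(1.8) + (-2.2)·(-2.2)) / 4 = 26.8/4 = 6.7
  s[X_1,X_2] = ((0.8)·(-1.4) + (-3.2)·(-2.4) + (2.8)·(-0.4) + (1.8)·(2.6) + (-2.2)·(1.6)) / 4 = 6.6/4 = 1.65
  s[X_1,X_3] = ((0.8)·(-3.8) + (-3.2)·(3.2) + (2.8)·(-2.8) + (1.8)·(1.2) + (-2.2)·(2.2)) / 4 = -23.8/4 = -5.95
  s[X_2,X_2] = ((-1.4)·(-1.4) + (-2.4)·(-2.4) + (-0.4)·(-0.4) + (2.6)·(2.6) + (1.6)·(1.6)) / 4 = 17.2/4 = 4.3
  s[X_2,X_3] = ((-1.4)·(-3.8) + (-2.4)·(3.2) + (-0.4)·(-2.8) + (2.6)·(1.2) + (1.6)·(2.2)) / 4 = 5.4/4 = 1.35
  s[X_3,X_3] = ((-3.8)·(-3.8) + (3.2)·(3.2) + (-2.8)·(-2.8) + (1.2)·(1.2) + (2.2)·(2.2)) / 4 = 38.8/4 = 9.7
  Sample standard deviations s_i = √(s[i,i]):
  s(X_1) = √(6.7) = 2.5884
  s(X_2) = √(4.3) = 2.0736
  s(X_3) = √(9.7) = 3.1145

Step 3 — r_{ij} = s_{ij} / (s_i · s_j):
  r[X_1,X_1] = 1 (diagonal).
  r[X_1,X_2] = 1.65 / (2.5884 · 2.0736) = 1.65 / 5.3675 = 0.3074
  r[X_1,X_3] = -5.95 / (2.5884 · 3.1145) = -5.95 / 8.0616 = -0.7381
  r[X_2,X_2] = 1 (diagonal).
  r[X_2,X_3] = 1.35 / (2.0736 · 3.1145) = 1.35 / 6.4583 = 0.209
  r[X_3,X_3] = 1 (diagonal).

R is symmetric with unit diagonal. Assembling:

R = [[1, 0.3074, -0.7381],
 [0.3074, 1, 0.209],
 [-0.7381, 0.209, 1]]


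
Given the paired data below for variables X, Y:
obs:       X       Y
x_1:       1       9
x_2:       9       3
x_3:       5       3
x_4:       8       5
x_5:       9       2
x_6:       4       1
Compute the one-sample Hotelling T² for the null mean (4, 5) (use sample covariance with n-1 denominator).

Step 1 — sample mean vector:
  mean(X) = (1 + 9 + 5 + 8 + 9 + 4) / 6 = 36/6 = 6
  mean(Y) = (9 + 3 + 3 + 5 + 2 + 1) / 6 = 23/6 = 3.8333
  x̄ = (6, 3.8333),  deviation x̄ - mu_0 = (6, 3.8333) - (4, 5) = (2, -1.1667).

Step 2 — sample covariance matrix, S[i,j] = (1/(n-1)) · Σ_k (x_{k,i} - mean_i) · (x_{k,j} - mean_j), divisor n-1 = 5:
  S[X,X] = ((-5)·(-5) + (3)·(3) + (-1)·(-1) + (2)·(2) + (3)·(3) + (-2)·(-2)) / 5 = 52/5 = 10.4
  S[X,Y] = ((-5)·(5.1667) + (3)·(-0.8333) + (-1)·(-0.8333) + (2)·(1.1667) + (3)·(-1.8333) + (-2)·(-2.8333)) / 5 = -25/5 = -5
  S[Y,Y] = ((5.1667)·(5.1667) + (-0.8333)·(-0.8333) + (-0.8333)·(-0.8333) + (1.1667)·(1.1667) + (-1.8333)·(-1.8333) + (-2.8333)·(-2.8333)) / 5 = 40.8333/5 = 8.1667
  S = [[10.4, -5],
 [-5, 8.1667]].

Step 3 — invert S. det(S) = 10.4·8.1667 - (-5)² = 59.9333.
  S^{-1} = (1/det) · [[d, -b], [-b, a]] = [[0.1363, 0.0834],
 [0.0834, 0.1735]].

Step 4 — quadratic form (x̄ - mu_0)^T · S^{-1} · (x̄ - mu_0):
  S^{-1} · (x̄ - mu_0) = (0.1752, -0.0356),
  (x̄ - mu_0)^T · [...] = (2)·(0.1752) + (-1.1667)·(-0.0356) = 0.3919.

Step 5 — scale by n: T² = 6 · 0.3919 = 2.3515.

T² ≈ 2.3515


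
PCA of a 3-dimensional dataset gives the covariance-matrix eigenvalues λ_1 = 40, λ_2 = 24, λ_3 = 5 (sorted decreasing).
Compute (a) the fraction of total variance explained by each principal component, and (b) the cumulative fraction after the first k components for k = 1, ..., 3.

Step 1 — total variance = trace(Sigma) = Σ λ_i = 40 + 24 + 5 = 69.

Step 2 — fraction explained by component i = λ_i / Σ λ:
  PC1: 40/69 = 0.5797
  PC2: 24/69 = 0.3478
  PC3: 5/69 = 0.0725

Step 3 — cumulative fraction after k components = (λ_1 + ... + λ_k) / Σ λ:
  k = 1: 40/69 = 0.5797
  k = 2: (40 + 24)/69 = 64/69 = 0.9275
  k = 3: (40 + 24 + 5)/69 = 69/69 = 1

Summary (fraction, with percent):

explained: PC1 0.5797 (57.97%), PC2 0.3478 (34.78%), PC3 0.0725 (7.25%);  cumulative: 0.5797, 0.9275, 1


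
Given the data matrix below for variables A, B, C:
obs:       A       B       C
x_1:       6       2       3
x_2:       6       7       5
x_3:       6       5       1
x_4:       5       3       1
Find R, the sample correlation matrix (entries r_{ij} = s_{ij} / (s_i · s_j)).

Step 1 — column means:
  mean(A) = (6 + 6 + 6 + 5) / 4 = 23/4 = 5.75
  mean(B) = (2 + 7 + 5 + 3) / 4 = 17/4 = 4.25
  mean(C) = (3 + 5 + 1 + 1) / 4 = 10/4 = 2.5

Step 2 — sample variances and covariances s[i,j] = (1/(n-1)) · Σ_k (x_{k,i} - mean_i) · (x_{k,j} - mean_j), with n-1 = 3:
  s[A,A] = ((0.25)·(0.25) + (0.25)·(0.25) + (0.25)·(0.25) + (-0.75)·(-0.75)) / 3 = 0.75/3 = 0.25
  s[A,B] = ((0.25)·(-2.25) + (0.25)·(2.75) + (0.25)·(0.75) + (-0.75)·(-1.25)) / 3 = 1.25/3 = 0.4167
  s[A,C] = ((0.25)·(0.5) + (0.25)·(2.5) + (0.25)·(-1.5) + (-0.75)·(-1.5)) / 3 = 1.5/3 = 0.5
  s[B,B] = ((-2.25)·(-2.25) + (2.75)·(2.75) + (0.75)·(0.75) + (-1.25)·(-1.25)) / 3 = 14.75/3 = 4.9167
  s[B,C] = ((-2.25)·(0.5) + (2.75)·(2.5) + (0.75)·(-1.5) + (-1.25)·(-1.5)) / 3 = 6.5/3 = 2.1667
  s[C,C] = ((0.5)·(0.5) + (2.5)·(2.5) + (-1.5)·(-1.5) + (-1.5)·(-1.5)) / 3 = 11/3 = 3.6667
  Sample standard deviations s_i = √(s[i,i]):
  s(A) = √(0.25) = 0.5
  s(B) = √(4.9167) = 2.2174
  s(C) = √(3.6667) = 1.9149

Step 3 — r_{ij} = s_{ij} / (s_i · s_j):
  r[A,A] = 1 (diagonal).
  r[A,B] = 0.4167 / (0.5 · 2.2174) = 0.4167 / 1.1087 = 0.3758
  r[A,C] = 0.5 / (0.5 · 1.9149) = 0.5 / 0.9574 = 0.5222
  r[B,B] = 1 (diagonal).
  r[B,C] = 2.1667 / (2.2174 · 1.9149) = 2.1667 / 4.2459 = 0.5103
  r[C,C] = 1 (diagonal).

R is symmetric with unit diagonal. Assembling:

R = [[1, 0.3758, 0.5222],
 [0.3758, 1, 0.5103],
 [0.5222, 0.5103, 1]]


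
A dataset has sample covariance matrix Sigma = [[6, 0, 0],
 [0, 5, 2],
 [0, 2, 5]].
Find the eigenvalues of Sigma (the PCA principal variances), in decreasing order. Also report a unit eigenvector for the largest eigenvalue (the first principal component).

Step 1 — characteristic polynomial p(λ) = det(λI - Sigma) = λ³ - tr·λ² + c_1·λ - det, where tr = trace, c_1 = sum of the principal 2×2 minors, det = det(Sigma):
  tr = 6 + 5 + 5 = 16,
  c_1 = (6·5 - (0)²) + (6·5 - (0)²) + (5·5 - (2)²) = 30 + 30 + 21 = 81,
  det = 6·(5·5 - (2)²) - (0)·((0)·5 - (2)·(0)) + (0)·((0)·(2) - 5·(0)) = 6·(21) - (0)·(0) + (0)·(0) = 126.
  So p(λ) = λ³ - 16λ² + 81λ - 126.
Step 2 — look for an integer root (rational root theorem: any rational root is an integer divisor of 126). Testing λ = 3:
  p(3) = 27 - 144 + 243 - 126 = 0  ✓
  Dividing out (λ - 3): p(λ) = (λ - 3)(λ² - 13λ + 42).
Step 3 — remaining eigenvalues from the quadratic λ² - 13λ + 42 = 0:
  Δ = 13² - 4·42 = 169 - 168 = 1,  λ = (13 ± √1)/2 = (13 ± 1)/2 = 7 or 6.
  Sorted: λ_1 = 7,  λ_2 = 6,  λ_3 = 3  (check: sum = 16 = tr ✓).

Step 4 — unit eigenvector for λ_1 = 7: v spans the null space of (Sigma - λ_1 I), whose rows are
  r_1 = (-1, 0, 0),  r_2 = (0, -2, 2),  r_3 = (0, 2, -2).
  v is orthogonal to every row, so take v ∝ r_1 × r_2 = ((0)·(2) - (0)·(-2), (0)·(0) - (-1)·(2), (-1)·(-2) - (0)·(0)) = (0, 2, 2).
  Rescale (divide by 2): u = (0, 1, 1).
  ||u|| = √((0)² + (1)² + (1)²) = √(2) ≈ 1.4142,  v_1 = u/||u|| ≈ (0, 0.7071, 0.7071) (||v_1|| = 1).

λ_1 = 7,  λ_2 = 6,  λ_3 = 3;  v_1 ≈ (0, 0.7071, 0.7071)


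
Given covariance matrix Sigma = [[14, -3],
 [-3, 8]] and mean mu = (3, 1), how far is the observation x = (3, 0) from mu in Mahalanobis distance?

Step 1 — centre the observation: (x - mu) = (0, -1).

Step 2 — invert Sigma. det(Sigma) = 14·8 - (-3)² = 103.
  Sigma^{-1} = (1/det) · [[d, -b], [-b, a]] = [[0.0777, 0.0291],
 [0.0291, 0.1359]].

Step 3 — form the quadratic (x - mu)^T · Sigma^{-1} · (x - mu):
  Sigma^{-1} · (x - mu) = (-0.0291, -0.1359).
  (x - mu)^T · [Sigma^{-1} · (x - mu)] = (0)·(-0.0291) + (-1)·(-0.1359) = 0.1359.

Step 4 — take square root: d = √(0.1359) ≈ 0.3687.

d(x, mu) = √(0.1359) ≈ 0.3687


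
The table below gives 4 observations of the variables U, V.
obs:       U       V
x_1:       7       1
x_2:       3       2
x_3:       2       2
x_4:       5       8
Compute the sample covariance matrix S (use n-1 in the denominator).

Step 1 — column means:
  mean(U) = (7 + 3 + 2 + 5) / 4 = 17/4 = 4.25
  mean(V) = (1 + 2 + 2 + 8) / 4 = 13/4 = 3.25

Step 2 — sample covariance S[i,j] = (1/(n-1)) · Σ_k (x_{k,i} - mean_i) · (x_{k,j} - mean_j), with n-1 = 3.
  S[U,U] = ((2.75)·(2.75) + (-1.25)·(-1.25) + (-2.25)·(-2.25) + (0.75)·(0.75)) / 3 = 14.75/3 = 4.9167
  S[U,V] = ((2.75)·(-2.25) + (-1.25)·(-1.25) + (-2.25)·(-1.25) + (0.75)·(4.75)) / 3 = 1.75/3 = 0.5833
  S[V,V] = ((-2.25)·(-2.25) + (-1.25)·(-1.25) + (-1.25)·(-1.25) + (4.75)·(4.75)) / 3 = 30.75/3 = 10.25

S is symmetric (S[j,i] = S[i,j]). Assembling:

S = [[4.9167, 0.5833],
 [0.5833, 10.25]]


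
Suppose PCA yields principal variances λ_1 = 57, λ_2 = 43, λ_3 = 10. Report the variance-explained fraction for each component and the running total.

Step 1 — total variance = trace(Sigma) = Σ λ_i = 57 + 43 + 10 = 110.

Step 2 — fraction explained by component i = λ_i / Σ λ:
  PC1: 57/110 = 0.5182
  PC2: 43/110 = 0.3909
  PC3: 10/110 = 0.0909

Step 3 — cumulative fraction after k components = (λ_1 + ... + λ_k) / Σ λ:
  k = 1: 57/110 = 0.5182
  k = 2: (57 + 43)/110 = 100/110 = 0.9091
  k = 3: (57 + 43 + 10)/110 = 110/110 = 1

Summary (fraction, with percent):

explained: PC1 0.5182 (51.82%), PC2 0.3909 (39.09%), PC3 0.0909 (9.09%);  cumulative: 0.5182, 0.9091, 1


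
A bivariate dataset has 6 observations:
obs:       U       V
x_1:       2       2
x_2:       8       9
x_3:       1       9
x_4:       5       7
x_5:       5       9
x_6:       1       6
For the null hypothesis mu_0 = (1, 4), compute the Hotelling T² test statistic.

Step 1 — sample mean vector:
  mean(U) = (2 + 8 + 1 + 5 + 5 + 1) / 6 = 22/6 = 3.6667
  mean(V) = (2 + 9 + 9 + 7 + 9 + 6) / 6 = 42/6 = 7
  x̄ = (3.6667, 7),  deviation x̄ - mu_0 = (3.6667, 7) - (1, 4) = (2.6667, 3).

Step 2 — sample covariance matrix, S[i,j] = (1/(n-1)) · Σ_k (x_{k,i} - mean_i) · (x_{k,j} - mean_j), divisor n-1 = 5:
  S[U,U] = ((-1.6667)·(-1.6667) + (4.3333)·(4.3333) + (-2.6667)·(-2.6667) + (1.3333)·(1.3333) + (1.3333)·(1.3333) + (-2.6667)·(-2.6667)) / 5 = 39.3333/5 = 7.8667
  S[U,V] = ((-1.6667)·(-5) + (4.3333)·(2) + (-2.6667)·(2) + (1.3333)·(0) + (1.3333)·(2) + (-2.6667)·(-1)) / 5 = 17/5 = 3.4
  S[V,V] = ((-5)·(-5) + (2)·(2) + (2)·(2) + (0)·(0) + (2)·(2) + (-1)·(-1)) / 5 = 38/5 = 7.6
  S = [[7.8667, 3.4],
 [3.4, 7.6]].

Step 3 — invert S. det(S) = 7.8667·7.6 - (3.4)² = 48.2267.
  S^{-1} = (1/det) · [[d, -b], [-b, a]] = [[0.1576, -0.0705],
 [-0.0705, 0.1631]].

Step 4 — quadratic form (x̄ - mu_0)^T · S^{-1} · (x̄ - mu_0):
  S^{-1} · (x̄ - mu_0) = (0.2087, 0.3014),
  (x̄ - mu_0)^T · [...] = (2.6667)·(0.2087) + (3)·(0.3014) = 1.4607.

Step 5 — scale by n: T² = 6 · 1.4607 = 8.7642.

T² ≈ 8.7642


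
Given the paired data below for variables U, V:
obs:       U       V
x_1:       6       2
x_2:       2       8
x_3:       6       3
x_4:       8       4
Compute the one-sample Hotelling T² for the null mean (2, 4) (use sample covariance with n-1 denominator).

Step 1 — sample mean vector:
  mean(U) = (6 + 2 + 6 + 8) / 4 = 22/4 = 5.5
  mean(V) = (2 + 8 + 3 + 4) / 4 = 17/4 = 4.25
  x̄ = (5.5, 4.25),  deviation x̄ - mu_0 = (5.5, 4.25) - (2, 4) = (3.5, 0.25).

Step 2 — sample covariance matrix, S[i,j] = (1/(n-1)) · Σ_k (x_{k,i} - mean_i) · (x_{k,j} - mean_j), divisor n-1 = 3:
  S[U,U] = ((0.5)·(0.5) + (-3.5)·(-3.5) + (0.5)·(0.5) + (2.5)·(2.5)) / 3 = 19/3 = 6.3333
  S[U,V] = ((0.5)·(-2.25) + (-3.5)·(3.75) + (0.5)·(-1.25) + (2.5)·(-0.25)) / 3 = -15.5/3 = -5.1667
  S[V,V] = ((-2.25)·(-2.25) + (3.75)·(3.75) + (-1.25)·(-1.25) + (-0.25)·(-0.25)) / 3 = 20.75/3 = 6.9167
  S = [[6.3333, -5.1667],
 [-5.1667, 6.9167]].

Step 3 — invert S. det(S) = 6.3333·6.9167 - (-5.1667)² = 17.1111.
  S^{-1} = (1/det) · [[d, -b], [-b, a]] = [[0.4042, 0.3019],
 [0.3019, 0.3701]].

Step 4 — quadratic form (x̄ - mu_0)^T · S^{-1} · (x̄ - mu_0):
  S^{-1} · (x̄ - mu_0) = (1.4903, 1.1494),
  (x̄ - mu_0)^T · [...] = (3.5)·(1.4903) + (0.25)·(1.1494) = 5.5032.

Step 5 — scale by n: T² = 4 · 5.5032 = 22.013.

T² ≈ 22.013


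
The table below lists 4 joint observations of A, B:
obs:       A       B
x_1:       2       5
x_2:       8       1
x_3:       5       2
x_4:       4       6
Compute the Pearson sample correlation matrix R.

Step 1 — column means:
  mean(A) = (2 + 8 + 5 + 4) / 4 = 19/4 = 4.75
  mean(B) = (5 + 1 + 2 + 6) / 4 = 14/4 = 3.5

Step 2 — sample variances and covariances s[i,j] = (1/(n-1)) · Σ_k (x_{k,i} - mean_i) · (x_{k,j} - mean_j), with n-1 = 3:
  s[A,A] = ((-2.75)·(-2.75) + (3.25)·(3.25) + (0.25)·(0.25) + (-0.75)·(-0.75)) / 3 = 18.75/3 = 6.25
  s[A,B] = ((-2.75)·(1.5) + (3.25)·(-2.5) + (0.25)·(-1.5) + (-0.75)·(2.5)) / 3 = -14.5/3 = -4.8333
  s[B,B] = ((1.5)·(1.5) + (-2.5)·(-2.5) + (-1.5)·(-1.5) + (2.5)·(2.5)) / 3 = 17/3 = 5.6667
  Sample standard deviations s_i = √(s[i,i]):
  s(A) = √(6.25) = 2.5
  s(B) = √(5.6667) = 2.3805

Step 3 — r_{ij} = s_{ij} / (s_i · s_j):
  r[A,A] = 1 (diagonal).
  r[A,B] = -4.8333 / (2.5 · 2.3805) = -4.8333 / 5.9512 = -0.8122
  r[B,B] = 1 (diagonal).

R is symmetric with unit diagonal. Assembling:

R = [[1, -0.8122],
 [-0.8122, 1]]


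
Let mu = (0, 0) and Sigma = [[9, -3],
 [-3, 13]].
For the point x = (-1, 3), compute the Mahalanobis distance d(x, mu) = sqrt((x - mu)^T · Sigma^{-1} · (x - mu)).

Step 1 — centre the observation: (x - mu) = (-1, 3).

Step 2 — invert Sigma. det(Sigma) = 9·13 - (-3)² = 108.
  Sigma^{-1} = (1/det) · [[d, -b], [-b, a]] = [[0.1204, 0.0278],
 [0.0278, 0.0833]].

Step 3 — form the quadratic (x - mu)^T · Sigma^{-1} · (x - mu):
  Sigma^{-1} · (x - mu) = (-0.037, 0.2222).
  (x - mu)^T · [Sigma^{-1} · (x - mu)] = (-1)·(-0.037) + (3)·(0.2222) = 0.7037.

Step 4 — take square root: d = √(0.7037) ≈ 0.8389.

d(x, mu) = √(0.7037) ≈ 0.8389


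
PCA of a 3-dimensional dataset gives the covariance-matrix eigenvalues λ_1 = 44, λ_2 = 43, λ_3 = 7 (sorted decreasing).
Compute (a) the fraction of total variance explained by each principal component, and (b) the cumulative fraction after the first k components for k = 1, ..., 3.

Step 1 — total variance = trace(Sigma) = Σ λ_i = 44 + 43 + 7 = 94.

Step 2 — fraction explained by component i = λ_i / Σ λ:
  PC1: 44/94 = 0.4681
  PC2: 43/94 = 0.4574
  PC3: 7/94 = 0.0745

Step 3 — cumulative fraction after k components = (λ_1 + ... + λ_k) / Σ λ:
  k = 1: 44/94 = 0.4681
  k = 2: (44 + 43)/94 = 87/94 = 0.9255
  k = 3: (44 + 43 + 7)/94 = 94/94 = 1

Summary (fraction, with percent):

explained: PC1 0.4681 (46.81%), PC2 0.4574 (45.74%), PC3 0.0745 (7.45%);  cumulative: 0.4681, 0.9255, 1


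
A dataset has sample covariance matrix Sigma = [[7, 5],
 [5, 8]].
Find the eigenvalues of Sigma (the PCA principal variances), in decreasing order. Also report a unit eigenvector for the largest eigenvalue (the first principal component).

Step 1 — characteristic polynomial of 2×2 Sigma:
  det(Sigma - λI) = λ² - trace · λ + det = 0.
  trace = 7 + 8 = 15, det = 7·8 - (5)² = 31.
Step 2 — discriminant:
  Δ = trace² - 4·det = 225 - 124 = 101.
Step 3 — eigenvalues:
  λ = (trace ± √Δ)/2 = (15 ± 10.0499)/2,
  λ_1 = 12.5249,  λ_2 = 2.4751.

Step 4 — unit eigenvector for λ_1: solve (Sigma - λ_1 I)v = 0. First row:
  (7 - 12.5249)·v_x + (5)·v_y = 0, i.e. (-5.5249)·v_x + (5)·v_y = 0,
  so v ∝ (b, λ_1 - a) = (5, 5.5249) = u.
  ||u|| = √((5)² + (5.5249)²) = √(55.5249) ≈ 7.4515,
  v_1 = u/||u|| ≈ (0.671, 0.7415) (||v_1|| = 1).

λ_1 = 12.5249,  λ_2 = 2.4751;  v_1 ≈ (0.671, 0.7415)


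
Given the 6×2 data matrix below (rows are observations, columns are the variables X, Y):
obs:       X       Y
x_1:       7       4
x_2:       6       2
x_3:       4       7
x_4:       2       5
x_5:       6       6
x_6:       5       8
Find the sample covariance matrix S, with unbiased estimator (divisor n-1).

Step 1 — column means:
  mean(X) = (7 + 6 + 4 + 2 + 6 + 5) / 6 = 30/6 = 5
  mean(Y) = (4 + 2 + 7 + 5 + 6 + 8) / 6 = 32/6 = 5.3333

Step 2 — sample covariance S[i,j] = (1/(n-1)) · Σ_k (x_{k,i} - mean_i) · (x_{k,j} - mean_j), with n-1 = 5.
  S[X,X] = ((2)·(2) + (1)·(1) + (-1)·(-1) + (-3)·(-3) + (1)·(1) + (0)·(0)) / 5 = 16/5 = 3.2
  S[X,Y] = ((2)·(-1.3333) + (1)·(-3.3333) + (-1)·(1.6667) + (-3)·(-0.3333) + (1)·(0.6667) + (0)·(2.6667)) / 5 = -6/5 = -1.2
  S[Y,Y] = ((-1.3333)·(-1.3333) + (-3.3333)·(-3.3333) + (1.6667)·(1.6667) + (-0.3333)·(-0.3333) + (0.6667)·(0.6667) + (2.6667)·(2.6667)) / 5 = 23.3333/5 = 4.6667

S is symmetric (S[j,i] = S[i,j]). Assembling:

S = [[3.2, -1.2],
 [-1.2, 4.6667]]


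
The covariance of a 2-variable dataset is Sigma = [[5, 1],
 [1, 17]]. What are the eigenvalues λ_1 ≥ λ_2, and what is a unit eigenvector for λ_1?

Step 1 — characteristic polynomial of 2×2 Sigma:
  det(Sigma - λI) = λ² - trace · λ + det = 0.
  trace = 5 + 17 = 22, det = 5·17 - (1)² = 84.
Step 2 — discriminant:
  Δ = trace² - 4·det = 484 - 336 = 148.
Step 3 — eigenvalues:
  λ = (trace ± √Δ)/2 = (22 ± 12.1655)/2,
  λ_1 = 17.0828,  λ_2 = 4.9172.

Step 4 — unit eigenvector for λ_1: solve (Sigma - λ_1 I)v = 0. First row:
  (5 - 17.0828)·v_x + (1)·v_y = 0, i.e. (-12.0828)·v_x + (1)·v_y = 0,
  so v ∝ (b, λ_1 - a) = (1, 12.0828) = u.
  ||u|| = √((1)² + (12.0828)²) = √(146.9932) ≈ 12.1241,
  v_1 = u/||u|| ≈ (0.0825, 0.9966) (||v_1|| = 1).

λ_1 = 17.0828,  λ_2 = 4.9172;  v_1 ≈ (0.0825, 0.9966)


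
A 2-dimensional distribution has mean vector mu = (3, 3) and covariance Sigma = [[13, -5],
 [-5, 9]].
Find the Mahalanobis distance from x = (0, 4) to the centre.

Step 1 — centre the observation: (x - mu) = (-3, 1).

Step 2 — invert Sigma. det(Sigma) = 13·9 - (-5)² = 92.
  Sigma^{-1} = (1/det) · [[d, -b], [-b, a]] = [[0.0978, 0.0543],
 [0.0543, 0.1413]].

Step 3 — form the quadratic (x - mu)^T · Sigma^{-1} · (x - mu):
  Sigma^{-1} · (x - mu) = (-0.2391, -0.0217).
  (x - mu)^T · [Sigma^{-1} · (x - mu)] = (-3)·(-0.2391) + (1)·(-0.0217) = 0.6957.

Step 4 — take square root: d = √(0.6957) ≈ 0.8341.

d(x, mu) = √(0.6957) ≈ 0.8341


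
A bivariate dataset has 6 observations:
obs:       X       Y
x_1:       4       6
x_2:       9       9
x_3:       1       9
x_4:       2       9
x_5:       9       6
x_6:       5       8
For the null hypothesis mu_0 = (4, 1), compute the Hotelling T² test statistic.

Step 1 — sample mean vector:
  mean(X) = (4 + 9 + 1 + 2 + 9 + 5) / 6 = 30/6 = 5
  mean(Y) = (6 + 9 + 9 + 9 + 6 + 8) / 6 = 47/6 = 7.8333
  x̄ = (5, 7.8333),  deviation x̄ - mu_0 = (5, 7.8333) - (4, 1) = (1, 6.8333).

Step 2 — sample covariance matrix, S[i,j] = (1/(n-1)) · Σ_k (x_{k,i} - mean_i) · (x_{k,j} - mean_j), divisor n-1 = 5:
  S[X,X] = ((-1)·(-1) + (4)·(4) + (-4)·(-4) + (-3)·(-3) + (4)·(4) + (0)·(0)) / 5 = 58/5 = 11.6
  S[X,Y] = ((-1)·(-1.8333) + (4)·(1.1667) + (-4)·(1.1667) + (-3)·(1.1667) + (4)·(-1.8333) + (0)·(0.1667)) / 5 = -9/5 = -1.8
  S[Y,Y] = ((-1.8333)·(-1.8333) + (1.1667)·(1.1667) + (1.1667)·(1.1667) + (1.1667)·(1.1667) + (-1.8333)·(-1.8333) + (0.1667)·(0.1667)) / 5 = 10.8333/5 = 2.1667
  S = [[11.6, -1.8],
 [-1.8, 2.1667]].

Step 3 — invert S. det(S) = 11.6·2.1667 - (-1.8)² = 21.8933.
  S^{-1} = (1/det) · [[d, -b], [-b, a]] = [[0.099, 0.0822],
 [0.0822, 0.5298]].

Step 4 — quadratic form (x̄ - mu_0)^T · S^{-1} · (x̄ - mu_0):
  S^{-1} · (x̄ - mu_0) = (0.6608, 3.7028),
  (x̄ - mu_0)^T · [...] = (1)·(0.6608) + (6.8333)·(3.7028) = 25.9633.

Step 5 — scale by n: T² = 6 · 25.9633 = 155.7795.

T² ≈ 155.7795


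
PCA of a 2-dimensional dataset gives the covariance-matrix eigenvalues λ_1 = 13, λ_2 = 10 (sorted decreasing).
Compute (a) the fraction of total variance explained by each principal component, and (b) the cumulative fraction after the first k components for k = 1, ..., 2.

Step 1 — total variance = trace(Sigma) = Σ λ_i = 13 + 10 = 23.

Step 2 — fraction explained by component i = λ_i / Σ λ:
  PC1: 13/23 = 0.5652
  PC2: 10/23 = 0.4348

Step 3 — cumulative fraction after k components = (λ_1 + ... + λ_k) / Σ λ:
  k = 1: 13/23 = 0.5652
  k = 2: (13 + 10)/23 = 23/23 = 1

Summary (fraction, with percent):

explained: PC1 0.5652 (56.52%), PC2 0.4348 (43.48%);  cumulative: 0.5652, 1


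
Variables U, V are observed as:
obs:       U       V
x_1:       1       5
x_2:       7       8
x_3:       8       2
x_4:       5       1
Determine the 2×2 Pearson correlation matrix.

Step 1 — column means:
  mean(U) = (1 + 7 + 8 + 5) / 4 = 21/4 = 5.25
  mean(V) = (5 + 8 + 2 + 1) / 4 = 16/4 = 4

Step 2 — sample variances and covariances s[i,j] = (1/(n-1)) · Σ_k (x_{k,i} - mean_i) · (x_{k,j} - mean_j), with n-1 = 3:
  s[U,U] = ((-4.25)·(-4.25) + (1.75)·(1.75) + (2.75)·(2.75) + (-0.25)·(-0.25)) / 3 = 28.75/3 = 9.5833
  s[U,V] = ((-4.25)·(1) + (1.75)·(4) + (2.75)·(-2) + (-0.25)·(-3)) / 3 = -2/3 = -0.6667
  s[V,V] = ((1)·(1) + (4)·(4) + (-2)·(-2) + (-3)·(-3)) / 3 = 30/3 = 10
  Sample standard deviations s_i = √(s[i,i]):
  s(U) = √(9.5833) = 3.0957
  s(V) = √(10) = 3.1623

Step 3 — r_{ij} = s_{ij} / (s_i · s_j):
  r[U,U] = 1 (diagonal).
  r[U,V] = -0.6667 / (3.0957 · 3.1623) = -0.6667 / 9.7895 = -0.0681
  r[V,V] = 1 (diagonal).

R is symmetric with unit diagonal. Assembling:

R = [[1, -0.0681],
 [-0.0681, 1]]


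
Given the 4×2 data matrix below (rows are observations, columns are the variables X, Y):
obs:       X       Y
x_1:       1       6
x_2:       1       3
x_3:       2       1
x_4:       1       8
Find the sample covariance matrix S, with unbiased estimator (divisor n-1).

Step 1 — column means:
  mean(X) = (1 + 1 + 2 + 1) / 4 = 5/4 = 1.25
  mean(Y) = (6 + 3 + 1 + 8) / 4 = 18/4 = 4.5

Step 2 — sample covariance S[i,j] = (1/(n-1)) · Σ_k (x_{k,i} - mean_i) · (x_{k,j} - mean_j), with n-1 = 3.
  S[X,X] = ((-0.25)·(-0.25) + (-0.25)·(-0.25) + (0.75)·(0.75) + (-0.25)·(-0.25)) / 3 = 0.75/3 = 0.25
  S[X,Y] = ((-0.25)·(1.5) + (-0.25)·(-1.5) + (0.75)·(-3.5) + (-0.25)·(3.5)) / 3 = -3.5/3 = -1.1667
  S[Y,Y] = ((1.5)·(1.5) + (-1.5)·(-1.5) + (-3.5)·(-3.5) + (3.5)·(3.5)) / 3 = 29/3 = 9.6667

S is symmetric (S[j,i] = S[i,j]). Assembling:

S = [[0.25, -1.1667],
 [-1.1667, 9.6667]]


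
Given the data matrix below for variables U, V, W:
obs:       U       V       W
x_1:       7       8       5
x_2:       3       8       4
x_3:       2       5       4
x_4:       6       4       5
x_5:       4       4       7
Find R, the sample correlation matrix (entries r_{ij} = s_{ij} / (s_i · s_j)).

Step 1 — column means:
  mean(U) = (7 + 3 + 2 + 6 + 4) / 5 = 22/5 = 4.4
  mean(V) = (8 + 8 + 5 + 4 + 4) / 5 = 29/5 = 5.8
  mean(W) = (5 + 4 + 4 + 5 + 7) / 5 = 25/5 = 5

Step 2 — sample variances and covariances s[i,j] = (1/(n-1)) · Σ_k (x_{k,i} - mean_i) · (x_{k,j} - mean_j), with n-1 = 4:
  s[U,U] = ((2.6)·(2.6) + (-1.4)·(-1.4) + (-2.4)·(-2.4) + (1.6)·(1.6) + (-0.4)·(-0.4)) / 4 = 17.2/4 = 4.3
  s[U,V] = ((2.6)·(2.2) + (-1.4)·(2.2) + (-2.4)·(-0.8) + (1.6)·(-1.8) + (-0.4)·(-1.8)) / 4 = 2.4/4 = 0.6
  s[U,W] = ((2.6)·(0) + (-1.4)·(-1) + (-2.4)·(-1) + (1.6)·(0) + (-0.4)·(2)) / 4 = 3/4 = 0.75
  s[V,V] = ((2.2)·(2.2) + (2.2)·(2.2) + (-0.8)·(-0.8) + (-1.8)·(-1.8) + (-1.8)·(-1.8)) / 4 = 16.8/4 = 4.2
  s[V,W] = ((2.2)·(0) + (2.2)·(-1) + (-0.8)·(-1) + (-1.8)·(0) + (-1.8)·(2)) / 4 = -5/4 = -1.25
  s[W,W] = ((0)·(0) + (-1)·(-1) + (-1)·(-1) + (0)·(0) + (2)·(2)) / 4 = 6/4 = 1.5
  Sample standard deviations s_i = √(s[i,i]):
  s(U) = √(4.3) = 2.0736
  s(V) = √(4.2) = 2.0494
  s(W) = √(1.5) = 1.2247

Step 3 — r_{ij} = s_{ij} / (s_i · s_j):
  r[U,U] = 1 (diagonal).
  r[U,V] = 0.6 / (2.0736 · 2.0494) = 0.6 / 4.2497 = 0.1412
  r[U,W] = 0.75 / (2.0736 · 1.2247) = 0.75 / 2.5397 = 0.2953
  r[V,V] = 1 (diagonal).
  r[V,W] = -1.25 / (2.0494 · 1.2247) = -1.25 / 2.51 = -0.498
  r[W,W] = 1 (diagonal).

R is symmetric with unit diagonal. Assembling:

R = [[1, 0.1412, 0.2953],
 [0.1412, 1, -0.498],
 [0.2953, -0.498, 1]]
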